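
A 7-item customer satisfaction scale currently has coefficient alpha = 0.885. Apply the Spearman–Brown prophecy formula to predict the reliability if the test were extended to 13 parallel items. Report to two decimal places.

predicted reliability = 0.93

Length factor m = 13/7 = 1.8571
α' = m·α / (1 + (m−1)·α)
   = 13/7 × 0.885 / (1 + (13/7 − 1) × 0.885)
   = 1.6436 / 1.7586 = 0.93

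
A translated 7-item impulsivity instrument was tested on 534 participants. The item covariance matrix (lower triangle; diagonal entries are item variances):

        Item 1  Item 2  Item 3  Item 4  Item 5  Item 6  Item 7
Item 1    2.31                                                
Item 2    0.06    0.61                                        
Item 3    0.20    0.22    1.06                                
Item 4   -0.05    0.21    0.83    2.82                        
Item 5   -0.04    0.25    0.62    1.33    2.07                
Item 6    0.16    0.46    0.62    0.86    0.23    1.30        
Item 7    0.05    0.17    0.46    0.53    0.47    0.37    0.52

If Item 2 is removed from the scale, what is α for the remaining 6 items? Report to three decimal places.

α = 0.682

Remaining items: Item 1, Item 3, Item 4, Item 5, Item 6, Item 7 (k = 6).
Σσᵢ² = 2.31 + 1.06 + 2.82 + 2.07 + 1.30 + 0.52 = 10.08
σ²_T = 10.08 + 2 × 6.64 = 23.36
α (item deleted) = (6/5)·(1 − 10.08/23.36) = 0.682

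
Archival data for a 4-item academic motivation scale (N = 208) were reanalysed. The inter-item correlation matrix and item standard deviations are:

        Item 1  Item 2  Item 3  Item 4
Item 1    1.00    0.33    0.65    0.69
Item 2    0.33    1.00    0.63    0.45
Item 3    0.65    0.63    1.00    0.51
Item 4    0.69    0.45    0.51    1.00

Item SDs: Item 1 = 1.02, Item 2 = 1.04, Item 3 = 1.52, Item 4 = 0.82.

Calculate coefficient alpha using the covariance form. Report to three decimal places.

Σσ²ᵢ = 1.02² + 1.04² + 1.52² + 0.82² = 5.1048
Covariances σ_ij = r_ij · s_i · s_j:
  σ(Item 1,Item 2) = 0.33 × 1.02 × 1.04 = 0.3501
  σ(Item 1,Item 3) = 0.65 × 1.02 × 1.52 = 1.0078
  σ(Item 1,Item 4) = 0.69 × 1.02 × 0.82 = 0.5771
  σ(Item 2,Item 3) = 0.63 × 1.04 × 1.52 = 0.9959
  σ(Item 2,Item 4) = 0.45 × 1.04 × 0.82 = 0.3838
  σ(Item 3,Item 4) = 0.51 × 1.52 × 0.82 = 0.6357
σ²_T = Σσ²ᵢ + 2·Σσ_ij = 5.1048 + 2 × 3.9504 = 13.0056
α = (4/3)·(1 − 5.1048/13.0056) = 0.810

coefficient alpha = 0.810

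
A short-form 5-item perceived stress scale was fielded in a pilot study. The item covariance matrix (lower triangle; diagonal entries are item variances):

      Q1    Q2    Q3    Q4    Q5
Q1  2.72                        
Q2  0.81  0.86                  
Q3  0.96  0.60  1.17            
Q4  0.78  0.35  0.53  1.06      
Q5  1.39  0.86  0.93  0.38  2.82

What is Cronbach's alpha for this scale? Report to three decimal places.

Σσ²ᵢ = 2.72 + 0.86 + 1.17 + 1.06 + 2.82 = 8.63
Sum of off-diagonal covariances = 7.59
σ²_total = 8.63 + 2 × 7.59 = 23.81
α = (k/(k−1))·(1 − Σσ²ᵢ/σ²_total) = (5/4)·(1 − 8.63/23.81) = 0.797

α = 0.797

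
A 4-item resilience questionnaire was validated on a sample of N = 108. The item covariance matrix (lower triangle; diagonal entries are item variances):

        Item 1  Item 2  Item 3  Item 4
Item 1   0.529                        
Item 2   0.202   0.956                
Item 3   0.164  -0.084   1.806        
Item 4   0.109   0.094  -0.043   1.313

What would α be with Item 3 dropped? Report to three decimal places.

α = 0.337

Remaining items: Item 1, Item 2, Item 4 (k = 3).
ΣVar(i) = 0.529 + 0.956 + 1.313 = 2.798
Var(T) = 2.798 + 2 × 0.405 = 3.608
α (item deleted) = (3/2)·(1 − 2.798/3.608) = 0.337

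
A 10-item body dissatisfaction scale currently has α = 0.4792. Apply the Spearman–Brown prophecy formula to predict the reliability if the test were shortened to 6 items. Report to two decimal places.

Length factor m = 6/10 = 0.6000
α' = m·α / (1 − (1−m)·α)
   = 6/10 × 0.4792 / (1 − (1 − 6/10) × 0.4792)
   = 0.2875 / 0.8083 = 0.36

predicted reliability = 0.36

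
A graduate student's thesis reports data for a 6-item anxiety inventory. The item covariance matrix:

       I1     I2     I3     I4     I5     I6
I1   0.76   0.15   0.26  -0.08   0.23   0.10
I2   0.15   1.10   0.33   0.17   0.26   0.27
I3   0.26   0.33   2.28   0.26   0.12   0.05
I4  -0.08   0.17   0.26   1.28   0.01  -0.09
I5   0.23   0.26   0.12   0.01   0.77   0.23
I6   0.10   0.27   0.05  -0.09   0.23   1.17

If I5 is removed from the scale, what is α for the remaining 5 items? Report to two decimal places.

α = 0.38

Remaining items: I1, I2, I3, I4, I6 (k = 5).
sum of item variances = 0.76 + 1.10 + 2.28 + 1.28 + 1.17 = 6.59
Var(T) = 6.59 + 2 × 1.42 = 9.43
α (item deleted) = (5/4)·(1 − 6.59/9.43) = 0.38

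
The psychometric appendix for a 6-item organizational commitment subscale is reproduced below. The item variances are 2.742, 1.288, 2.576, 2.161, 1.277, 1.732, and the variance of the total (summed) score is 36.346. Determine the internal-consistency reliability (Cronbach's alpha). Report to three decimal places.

α = 0.811

sum of item variances = 2.742 + 1.288 + 2.576 + 2.161 + 1.277 + 1.732 = 11.776
α = (k/(k−1))·(1 − sum of item variances/Var(T)) = (6/5)·(1 − 11.776/36.346) = 0.811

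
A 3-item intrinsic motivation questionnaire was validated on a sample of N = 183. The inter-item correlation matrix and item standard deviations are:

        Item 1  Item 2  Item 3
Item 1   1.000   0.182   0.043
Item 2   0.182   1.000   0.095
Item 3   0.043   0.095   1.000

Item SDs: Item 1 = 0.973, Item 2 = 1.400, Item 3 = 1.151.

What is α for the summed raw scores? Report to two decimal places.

Σσ²ᵢ = 0.973² + 1.400² + 1.151² = 4.2315
Covariances σ_ij = r_ij · s_i · s_j:
  σ(Item 1,Item 2) = 0.182 × 0.973 × 1.400 = 0.2479
  σ(Item 1,Item 3) = 0.043 × 0.973 × 1.151 = 0.0482
  σ(Item 2,Item 3) = 0.095 × 1.400 × 1.151 = 0.1531
σ²_T = Σσ²ᵢ + 2·Σσ_ij = 4.2315 + 2 × 0.4492 = 5.1299
α = (3/2)·(1 − 4.2315/5.1299) = 0.26

α = 0.26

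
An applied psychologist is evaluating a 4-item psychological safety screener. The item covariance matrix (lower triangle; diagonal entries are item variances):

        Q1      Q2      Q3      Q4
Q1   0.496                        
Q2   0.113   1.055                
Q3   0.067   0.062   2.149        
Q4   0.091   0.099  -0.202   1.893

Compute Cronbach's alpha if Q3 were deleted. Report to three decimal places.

Remaining items: Q1, Q2, Q4 (k = 3).
sum of item variances = 0.496 + 1.055 + 1.893 = 3.444
Var(T) = 3.444 + 2 × 0.303 = 4.050
α (item deleted) = (3/2)·(1 − 3.444/4.050) = 0.224

Cronbach's alpha = 0.224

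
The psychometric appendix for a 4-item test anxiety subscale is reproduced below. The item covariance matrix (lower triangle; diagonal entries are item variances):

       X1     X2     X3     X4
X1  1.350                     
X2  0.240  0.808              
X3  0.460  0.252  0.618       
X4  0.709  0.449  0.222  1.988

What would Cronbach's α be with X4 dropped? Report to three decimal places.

Remaining items: X1, X2, X3 (k = 3).
Σσᵢ² = 1.350 + 0.808 + 0.618 = 2.776
total variance = 2.776 + 2 × 0.952 = 4.680
α (item deleted) = (3/2)·(1 − 2.776/4.680) = 0.610

Cronbach's α = 0.610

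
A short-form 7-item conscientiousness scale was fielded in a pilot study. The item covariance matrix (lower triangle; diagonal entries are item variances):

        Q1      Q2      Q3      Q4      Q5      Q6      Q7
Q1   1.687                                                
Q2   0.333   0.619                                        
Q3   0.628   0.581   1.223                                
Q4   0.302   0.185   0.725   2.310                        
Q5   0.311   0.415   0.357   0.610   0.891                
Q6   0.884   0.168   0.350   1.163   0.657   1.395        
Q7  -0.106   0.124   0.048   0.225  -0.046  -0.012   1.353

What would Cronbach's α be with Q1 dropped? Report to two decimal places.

Remaining items: Q2, Q3, Q4, Q5, Q6, Q7 (k = 6).
Σσᵢ² = 0.619 + 1.223 + 2.310 + 0.891 + 1.395 + 1.353 = 7.791
total variance = 7.791 + 2 × 5.550 = 18.891
α (item deleted) = (6/5)·(1 − 7.791/18.891) = 0.71

Cronbach's α = 0.71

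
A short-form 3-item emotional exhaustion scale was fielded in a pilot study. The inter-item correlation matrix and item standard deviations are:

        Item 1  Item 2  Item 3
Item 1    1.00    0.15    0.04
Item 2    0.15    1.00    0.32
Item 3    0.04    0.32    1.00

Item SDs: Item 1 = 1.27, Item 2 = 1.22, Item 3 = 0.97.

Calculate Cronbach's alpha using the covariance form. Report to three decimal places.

Σσ²ᵢ = 1.27² + 1.22² + 0.97² = 4.0422
Covariances σ_ij = r_ij · s_i · s_j:
  σ(Item 1,Item 2) = 0.15 × 1.27 × 1.22 = 0.2324
  σ(Item 1,Item 3) = 0.04 × 1.27 × 0.97 = 0.0493
  σ(Item 2,Item 3) = 0.32 × 1.22 × 0.97 = 0.3787
σ²_T = Σσ²ᵢ + 2·Σσ_ij = 4.0422 + 2 × 0.6604 = 5.3630
α = (3/2)·(1 − 4.0422/5.3630) = 0.369

Cronbach's alpha = 0.369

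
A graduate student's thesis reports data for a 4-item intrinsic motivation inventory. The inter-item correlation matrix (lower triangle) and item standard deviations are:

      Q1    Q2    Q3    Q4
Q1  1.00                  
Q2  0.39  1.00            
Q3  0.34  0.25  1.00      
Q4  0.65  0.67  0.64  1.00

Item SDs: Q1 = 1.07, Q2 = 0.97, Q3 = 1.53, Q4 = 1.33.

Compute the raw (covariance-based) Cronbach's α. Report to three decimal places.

Cronbach's α = 0.784

Σσ²ᵢ = 1.07² + 0.97² + 1.53² + 1.33² = 6.1956
Covariances σ_ij = r_ij · s_i · s_j:
  σ(Q1,Q2) = 0.39 × 1.07 × 0.97 = 0.4048
  σ(Q1,Q3) = 0.34 × 1.07 × 1.53 = 0.5566
  σ(Q1,Q4) = 0.65 × 1.07 × 1.33 = 0.9250
  σ(Q2,Q3) = 0.25 × 0.97 × 1.53 = 0.3710
  σ(Q2,Q4) = 0.67 × 0.97 × 1.33 = 0.8644
  σ(Q3,Q4) = 0.64 × 1.53 × 1.33 = 1.3023
σ²_T = Σσ²ᵢ + 2·Σσ_ij = 6.1956 + 2 × 4.4241 = 15.0438
α = (4/3)·(1 − 6.1956/15.0438) = 0.784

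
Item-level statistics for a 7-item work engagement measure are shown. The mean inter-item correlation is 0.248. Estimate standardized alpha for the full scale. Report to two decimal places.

α = 0.70

Standardized α = k·r̄ / (1 + (k−1)·r̄) = 7 × 0.248 / (1 + 6 × 0.248)
  = 1.7360 / 2.4880 = 0.70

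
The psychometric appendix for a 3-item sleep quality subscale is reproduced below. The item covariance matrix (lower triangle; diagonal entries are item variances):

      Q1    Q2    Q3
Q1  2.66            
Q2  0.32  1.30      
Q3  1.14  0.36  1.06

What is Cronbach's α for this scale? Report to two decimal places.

Cronbach's α = 0.63

Σσᵢ² = 2.66 + 1.30 + 1.06 = 5.02
Sum of the distinct covariances = 1.82
Var(T) = 5.02 + 2 × 1.82 = 8.66
α = (k/(k−1))·(1 − Σσᵢ²/Var(T)) = (3/2)·(1 − 5.02/8.66) = 0.63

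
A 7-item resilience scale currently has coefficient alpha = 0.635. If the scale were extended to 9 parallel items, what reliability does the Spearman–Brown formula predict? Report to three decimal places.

Length factor m = 9/7 = 1.2857
α' = m·α / (1 + (m−1)·α)
   = 9/7 × 0.635 / (1 + (9/7 − 1) × 0.635)
   = 0.8164 / 1.1814 = 0.691

predicted reliability = 0.691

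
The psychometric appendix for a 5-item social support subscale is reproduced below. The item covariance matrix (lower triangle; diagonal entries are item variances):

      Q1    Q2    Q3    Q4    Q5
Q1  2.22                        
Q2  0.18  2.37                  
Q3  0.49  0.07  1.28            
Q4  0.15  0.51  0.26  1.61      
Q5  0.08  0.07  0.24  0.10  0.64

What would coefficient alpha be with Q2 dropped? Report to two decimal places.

Remaining items: Q1, Q3, Q4, Q5 (k = 4).
sum of item variances = 2.22 + 1.28 + 1.61 + 0.64 = 5.75
total variance = 5.75 + 2 × 1.32 = 8.39
α (item deleted) = (4/3)·(1 − 5.75/8.39) = 0.42

α = 0.42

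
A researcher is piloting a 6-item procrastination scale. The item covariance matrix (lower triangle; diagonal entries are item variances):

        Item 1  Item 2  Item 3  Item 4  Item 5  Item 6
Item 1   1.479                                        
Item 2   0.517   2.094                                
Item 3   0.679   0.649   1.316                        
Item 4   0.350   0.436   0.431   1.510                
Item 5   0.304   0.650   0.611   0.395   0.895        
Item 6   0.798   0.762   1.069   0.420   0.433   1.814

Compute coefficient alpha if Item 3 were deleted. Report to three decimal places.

α = 0.707

Remaining items: Item 1, Item 2, Item 4, Item 5, Item 6 (k = 5).
Σσᵢ² = 1.479 + 2.094 + 1.510 + 0.895 + 1.814 = 7.792
σ²_T = 7.792 + 2 × 5.065 = 17.922
α (item deleted) = (5/4)·(1 − 7.792/17.922) = 0.707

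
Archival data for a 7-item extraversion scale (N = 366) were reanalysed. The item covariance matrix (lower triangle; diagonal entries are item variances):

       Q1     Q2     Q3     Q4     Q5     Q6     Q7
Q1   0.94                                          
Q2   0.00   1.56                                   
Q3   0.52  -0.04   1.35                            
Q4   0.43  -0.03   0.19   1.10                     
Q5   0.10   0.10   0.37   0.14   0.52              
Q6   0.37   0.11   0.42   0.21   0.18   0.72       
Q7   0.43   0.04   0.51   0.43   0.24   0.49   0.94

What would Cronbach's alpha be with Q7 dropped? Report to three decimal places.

Remaining items: Q1, Q2, Q3, Q4, Q5, Q6 (k = 6).
Σσ²ᵢ = 0.94 + 1.56 + 1.35 + 1.10 + 0.52 + 0.72 = 6.19
σ²_T = 6.19 + 2 × 3.07 = 12.33
α (item deleted) = (6/5)·(1 − 6.19/12.33) = 0.598

Cronbach's alpha = 0.598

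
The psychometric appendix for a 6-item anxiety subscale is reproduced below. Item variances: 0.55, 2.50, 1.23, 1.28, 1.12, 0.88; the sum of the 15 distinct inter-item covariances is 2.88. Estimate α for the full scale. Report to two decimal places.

sum of item variances = 0.55 + 2.50 + 1.23 + 1.28 + 1.12 + 0.88 = 7.56
Sum of distinct covariances = 2.88
σ²_total = sum of item variances + 2·Σcov = 7.56 + 2 × 2.88 = 13.32
α = (6/5)·(1 − 7.56/13.32) = 0.52

α = 0.52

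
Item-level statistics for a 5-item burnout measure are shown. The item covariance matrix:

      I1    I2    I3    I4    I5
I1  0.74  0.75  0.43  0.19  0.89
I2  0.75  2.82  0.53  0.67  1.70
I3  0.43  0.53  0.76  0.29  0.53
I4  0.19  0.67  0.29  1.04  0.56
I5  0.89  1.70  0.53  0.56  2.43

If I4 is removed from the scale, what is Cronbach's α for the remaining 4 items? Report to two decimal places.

Remaining items: I1, I2, I3, I5 (k = 4).
sum of item variances = 0.74 + 2.82 + 0.76 + 2.43 = 6.75
Var(T) = 6.75 + 2 × 4.83 = 16.41
α (item deleted) = (4/3)·(1 − 6.75/16.41) = 0.78

Cronbach's α = 0.78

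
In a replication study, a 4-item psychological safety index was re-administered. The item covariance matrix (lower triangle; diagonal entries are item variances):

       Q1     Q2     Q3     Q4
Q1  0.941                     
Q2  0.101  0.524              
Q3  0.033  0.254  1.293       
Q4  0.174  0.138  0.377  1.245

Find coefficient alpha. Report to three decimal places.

sum of item variances = 0.941 + 0.524 + 1.293 + 1.245 = 4.003
Σ_{i<j} σ_ij = 1.077
Var(T) = 4.003 + 2 × 1.077 = 6.157
α = (k/(k−1))·(1 − sum of item variances/Var(T)) = (4/3)·(1 − 4.003/6.157) = 0.466

coefficient alpha = 0.466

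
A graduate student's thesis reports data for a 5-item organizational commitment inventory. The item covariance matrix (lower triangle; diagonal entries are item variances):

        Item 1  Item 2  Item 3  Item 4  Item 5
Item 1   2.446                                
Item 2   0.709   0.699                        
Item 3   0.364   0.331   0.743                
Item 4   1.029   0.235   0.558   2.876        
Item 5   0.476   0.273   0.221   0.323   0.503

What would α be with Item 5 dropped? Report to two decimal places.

Remaining items: Item 1, Item 2, Item 3, Item 4 (k = 4).
ΣVar(i) = 2.446 + 0.699 + 0.743 + 2.876 = 6.764
σ²_total = 6.764 + 2 × 3.226 = 13.216
α (item deleted) = (4/3)·(1 − 6.764/13.216) = 0.65

α = 0.65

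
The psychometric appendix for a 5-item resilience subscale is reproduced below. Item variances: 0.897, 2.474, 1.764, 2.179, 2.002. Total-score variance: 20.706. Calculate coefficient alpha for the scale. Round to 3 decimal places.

Σσ²ᵢ = 0.897 + 2.474 + 1.764 + 2.179 + 2.002 = 9.316
α = (k/(k−1))·(1 − Σσ²ᵢ/Var(T)) = (5/4)·(1 − 9.316/20.706) = 0.688

coefficient alpha = 0.688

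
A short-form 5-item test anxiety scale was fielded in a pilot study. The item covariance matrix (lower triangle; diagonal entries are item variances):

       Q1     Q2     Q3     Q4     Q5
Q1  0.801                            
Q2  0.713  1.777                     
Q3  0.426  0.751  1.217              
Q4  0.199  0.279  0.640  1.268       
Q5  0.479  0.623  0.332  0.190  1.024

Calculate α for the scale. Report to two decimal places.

α = 0.75

Σσ²ᵢ = 0.801 + 1.777 + 1.217 + 1.268 + 1.024 = 6.087
Σ_{i<j} σ_ij = 4.632
Var(T) = 6.087 + 2 × 4.632 = 15.351
α = (k/(k−1))·(1 − Σσ²ᵢ/Var(T)) = (5/4)·(1 − 6.087/15.351) = 0.75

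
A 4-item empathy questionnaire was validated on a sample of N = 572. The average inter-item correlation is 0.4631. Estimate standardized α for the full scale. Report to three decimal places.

Standardized α = k·r̄ / (1 + (k−1)·r̄) = 4 × 0.4631 / (1 + 3 × 0.4631)
  = 1.8524 / 2.3893 = 0.775

standardized α = 0.775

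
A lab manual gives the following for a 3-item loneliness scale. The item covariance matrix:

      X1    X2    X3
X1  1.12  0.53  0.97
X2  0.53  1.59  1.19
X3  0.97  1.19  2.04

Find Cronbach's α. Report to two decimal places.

Cronbach's α = 0.80

sum of item variances = 1.12 + 1.59 + 2.04 = 4.75
Sum of the distinct covariances = 2.69
σ²_total = 4.75 + 2 × 2.69 = 10.13
α = (k/(k−1))·(1 − sum of item variances/σ²_total) = (3/2)·(1 − 4.75/10.13) = 0.80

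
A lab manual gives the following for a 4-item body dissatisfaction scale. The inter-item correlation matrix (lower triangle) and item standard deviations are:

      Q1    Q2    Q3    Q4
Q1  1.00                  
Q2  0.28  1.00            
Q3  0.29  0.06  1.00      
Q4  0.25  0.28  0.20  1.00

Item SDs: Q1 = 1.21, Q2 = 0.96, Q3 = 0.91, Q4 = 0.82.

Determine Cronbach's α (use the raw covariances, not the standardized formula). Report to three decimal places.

Σσ²ᵢ = 1.21² + 0.96² + 0.91² + 0.82² = 3.8862
Covariances σ_ij = r_ij · s_i · s_j:
  σ(Q1,Q2) = 0.28 × 1.21 × 0.96 = 0.3252
  σ(Q1,Q3) = 0.29 × 1.21 × 0.91 = 0.3193
  σ(Q1,Q4) = 0.25 × 1.21 × 0.82 = 0.2480
  σ(Q2,Q3) = 0.06 × 0.96 × 0.91 = 0.0524
  σ(Q2,Q4) = 0.28 × 0.96 × 0.82 = 0.2204
  σ(Q3,Q4) = 0.20 × 0.91 × 0.82 = 0.1492
σ²_T = Σσ²ᵢ + 2·Σσ_ij = 3.8862 + 2 × 1.3145 = 6.5152
α = (4/3)·(1 − 3.8862/6.5152) = 0.538

Cronbach's α = 0.538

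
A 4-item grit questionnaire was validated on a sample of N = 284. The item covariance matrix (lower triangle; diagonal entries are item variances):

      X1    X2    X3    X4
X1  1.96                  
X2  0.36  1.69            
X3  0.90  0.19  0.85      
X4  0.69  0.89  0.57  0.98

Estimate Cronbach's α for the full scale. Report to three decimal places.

Σσᵢ² = 1.96 + 1.69 + 0.85 + 0.98 = 5.48
Sum of the distinct covariances = 3.60
σ²_total = 5.48 + 2 × 3.60 = 12.68
α = (k/(k−1))·(1 − Σσᵢ²/σ²_total) = (4/3)·(1 − 5.48/12.68) = 0.757

Cronbach's α = 0.757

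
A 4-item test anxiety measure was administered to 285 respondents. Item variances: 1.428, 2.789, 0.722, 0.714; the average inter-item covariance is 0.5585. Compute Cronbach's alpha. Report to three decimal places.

Σσᵢ² = 1.428 + 2.789 + 0.722 + 0.714 = 5.653
Sum of the 6 distinct covariances = 6 × 0.5585 = 3.3510
total variance = Σσᵢ² + 2·Σcov = 5.653 + 2 × 3.3510 = 12.3550
α = (4/3)·(1 − 5.653/12.3550) = 0.723

α = 0.723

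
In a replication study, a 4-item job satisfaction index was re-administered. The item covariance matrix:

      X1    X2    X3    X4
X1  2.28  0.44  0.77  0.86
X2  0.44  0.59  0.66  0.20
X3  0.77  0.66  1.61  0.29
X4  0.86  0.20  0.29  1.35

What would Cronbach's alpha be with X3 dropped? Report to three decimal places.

Remaining items: X1, X2, X4 (k = 3).
sum of item variances = 2.28 + 0.59 + 1.35 = 4.22
σ²_T = 4.22 + 2 × 1.50 = 7.22
α (item deleted) = (3/2)·(1 − 4.22/7.22) = 0.623

α = 0.623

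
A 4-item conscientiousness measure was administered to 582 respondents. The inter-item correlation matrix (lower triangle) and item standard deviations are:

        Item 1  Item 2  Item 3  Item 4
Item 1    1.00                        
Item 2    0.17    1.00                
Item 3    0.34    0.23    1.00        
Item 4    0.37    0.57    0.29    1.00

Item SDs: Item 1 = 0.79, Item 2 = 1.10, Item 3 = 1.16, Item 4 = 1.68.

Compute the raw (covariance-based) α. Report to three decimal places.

Σσ²ᵢ = 0.79² + 1.10² + 1.16² + 1.68² = 6.0021
Covariances σ_ij = r_ij · s_i · s_j:
  σ(Item 1,Item 2) = 0.17 × 0.79 × 1.10 = 0.1477
  σ(Item 1,Item 3) = 0.34 × 0.79 × 1.16 = 0.3116
  σ(Item 1,Item 4) = 0.37 × 0.79 × 1.68 = 0.4911
  σ(Item 2,Item 3) = 0.23 × 1.10 × 1.16 = 0.2935
  σ(Item 2,Item 4) = 0.57 × 1.10 × 1.68 = 1.0534
  σ(Item 3,Item 4) = 0.29 × 1.16 × 1.68 = 0.5652
σ²_T = Σσ²ᵢ + 2·Σσ_ij = 6.0021 + 2 × 2.8625 = 11.7271
α = (4/3)·(1 − 6.0021/11.7271) = 0.651

α = 0.651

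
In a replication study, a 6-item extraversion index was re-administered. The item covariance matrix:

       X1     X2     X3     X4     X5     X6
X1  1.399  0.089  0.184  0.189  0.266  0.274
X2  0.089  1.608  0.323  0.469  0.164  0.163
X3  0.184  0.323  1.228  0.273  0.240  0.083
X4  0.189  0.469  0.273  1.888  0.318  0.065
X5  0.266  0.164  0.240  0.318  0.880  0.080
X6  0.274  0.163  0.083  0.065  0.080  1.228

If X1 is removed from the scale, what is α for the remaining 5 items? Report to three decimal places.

Remaining items: X2, X3, X4, X5, X6 (k = 5).
Σσ²ᵢ = 1.608 + 1.228 + 1.888 + 0.880 + 1.228 = 6.832
total variance = 6.832 + 2 × 2.178 = 11.188
α (item deleted) = (5/4)·(1 − 6.832/11.188) = 0.487

α = 0.487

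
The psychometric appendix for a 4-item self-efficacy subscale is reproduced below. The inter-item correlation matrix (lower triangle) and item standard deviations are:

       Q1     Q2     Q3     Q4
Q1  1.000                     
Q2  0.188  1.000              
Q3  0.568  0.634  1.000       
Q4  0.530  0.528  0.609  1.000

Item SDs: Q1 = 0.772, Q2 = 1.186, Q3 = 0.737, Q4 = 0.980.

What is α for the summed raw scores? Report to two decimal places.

Σσ²ᵢ = 0.772² + 1.186² + 0.737² + 0.980² = 3.5061
Covariances σ_ij = r_ij · s_i · s_j:
  σ(Q1,Q2) = 0.188 × 0.772 × 1.186 = 0.1721
  σ(Q1,Q3) = 0.568 × 0.772 × 0.737 = 0.3232
  σ(Q1,Q4) = 0.530 × 0.772 × 0.980 = 0.4010
  σ(Q2,Q3) = 0.634 × 1.186 × 0.737 = 0.5542
  σ(Q2,Q4) = 0.528 × 1.186 × 0.980 = 0.6137
  σ(Q3,Q4) = 0.609 × 0.737 × 0.980 = 0.4399
σ²_T = Σσ²ᵢ + 2·Σσ_ij = 3.5061 + 2 × 2.5041 = 8.5143
α = (4/3)·(1 − 3.5061/8.5143) = 0.78

α = 0.78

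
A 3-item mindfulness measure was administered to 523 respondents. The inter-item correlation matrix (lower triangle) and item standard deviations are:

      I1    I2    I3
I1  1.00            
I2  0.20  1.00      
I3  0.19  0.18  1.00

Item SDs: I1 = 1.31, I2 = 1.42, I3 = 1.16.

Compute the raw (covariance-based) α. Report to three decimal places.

Σσ²ᵢ = 1.31² + 1.42² + 1.16² = 5.0781
Covariances σ_ij = r_ij · s_i · s_j:
  σ(I1,I2) = 0.20 × 1.31 × 1.42 = 0.3720
  σ(I1,I3) = 0.19 × 1.31 × 1.16 = 0.2887
  σ(I2,I3) = 0.18 × 1.42 × 1.16 = 0.2965
σ²_T = Σσ²ᵢ + 2·Σσ_ij = 5.0781 + 2 × 0.9572 = 6.9925
α = (3/2)·(1 − 5.0781/6.9925) = 0.411

α = 0.411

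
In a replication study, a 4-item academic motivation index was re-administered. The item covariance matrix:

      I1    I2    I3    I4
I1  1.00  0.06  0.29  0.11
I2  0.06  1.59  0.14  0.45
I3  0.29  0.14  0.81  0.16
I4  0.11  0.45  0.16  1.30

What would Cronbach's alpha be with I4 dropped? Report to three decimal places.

Remaining items: I1, I2, I3 (k = 3).
Σσ²ᵢ = 1.00 + 1.59 + 0.81 = 3.40
total variance = 3.40 + 2 × 0.49 = 4.38
α (item deleted) = (3/2)·(1 − 3.40/4.38) = 0.336

Cronbach's alpha = 0.336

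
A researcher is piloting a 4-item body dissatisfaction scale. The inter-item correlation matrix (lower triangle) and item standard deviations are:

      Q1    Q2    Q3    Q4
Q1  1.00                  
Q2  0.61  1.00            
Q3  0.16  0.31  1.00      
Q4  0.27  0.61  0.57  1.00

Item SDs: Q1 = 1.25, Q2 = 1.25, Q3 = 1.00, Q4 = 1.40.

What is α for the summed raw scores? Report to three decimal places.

Σσ²ᵢ = 1.25² + 1.25² + 1.00² + 1.40² = 6.0850
Covariances σ_ij = r_ij · s_i · s_j:
  σ(Q1,Q2) = 0.61 × 1.25 × 1.25 = 0.9531
  σ(Q1,Q3) = 0.16 × 1.25 × 1.00 = 0.2000
  σ(Q1,Q4) = 0.27 × 1.25 × 1.40 = 0.4725
  σ(Q2,Q3) = 0.31 × 1.25 × 1.00 = 0.3875
  σ(Q2,Q4) = 0.61 × 1.25 × 1.40 = 1.0675
  σ(Q3,Q4) = 0.57 × 1.00 × 1.40 = 0.7980
σ²_T = Σσ²ᵢ + 2·Σσ_ij = 6.0850 + 2 × 3.8786 = 13.8422
α = (4/3)·(1 − 6.0850/13.8422) = 0.747

α = 0.747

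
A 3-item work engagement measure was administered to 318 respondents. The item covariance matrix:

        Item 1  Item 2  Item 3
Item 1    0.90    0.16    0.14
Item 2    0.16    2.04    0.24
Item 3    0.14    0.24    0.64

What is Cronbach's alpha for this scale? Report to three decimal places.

Σσᵢ² = 0.90 + 2.04 + 0.64 = 3.58
Sum of off-diagonal covariances = 0.54
σ²_T = 3.58 + 2 × 0.54 = 4.66
α = (k/(k−1))·(1 − Σσᵢ²/σ²_T) = (3/2)·(1 − 3.58/4.66) = 0.348

Cronbach's alpha = 0.348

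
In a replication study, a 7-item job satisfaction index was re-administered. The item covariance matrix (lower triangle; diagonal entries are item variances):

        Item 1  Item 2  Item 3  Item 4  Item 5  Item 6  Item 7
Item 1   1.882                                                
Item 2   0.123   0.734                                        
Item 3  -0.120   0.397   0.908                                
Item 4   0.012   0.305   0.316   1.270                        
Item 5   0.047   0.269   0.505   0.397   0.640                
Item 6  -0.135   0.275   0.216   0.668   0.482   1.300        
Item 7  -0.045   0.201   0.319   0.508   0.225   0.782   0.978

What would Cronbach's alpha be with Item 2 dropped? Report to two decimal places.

Cronbach's alpha = 0.65

Remaining items: Item 1, Item 3, Item 4, Item 5, Item 6, Item 7 (k = 6).
Σσ²ᵢ = 1.882 + 0.908 + 1.270 + 0.640 + 1.300 + 0.978 = 6.978
σ²_total = 6.978 + 2 × 4.177 = 15.332
α (item deleted) = (6/5)·(1 − 6.978/15.332) = 0.65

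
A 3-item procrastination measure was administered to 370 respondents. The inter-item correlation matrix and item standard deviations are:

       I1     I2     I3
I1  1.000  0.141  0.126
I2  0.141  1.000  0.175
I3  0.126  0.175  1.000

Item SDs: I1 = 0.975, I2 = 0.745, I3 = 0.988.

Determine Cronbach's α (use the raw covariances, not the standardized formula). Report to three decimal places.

Cronbach's α = 0.332

Σσ²ᵢ = 0.975² + 0.745² + 0.988² = 2.4818
Covariances σ_ij = r_ij · s_i · s_j:
  σ(I1,I2) = 0.141 × 0.975 × 0.745 = 0.1024
  σ(I1,I3) = 0.126 × 0.975 × 0.988 = 0.1214
  σ(I2,I3) = 0.175 × 0.745 × 0.988 = 0.1288
σ²_T = Σσ²ᵢ + 2·Σσ_ij = 2.4818 + 2 × 0.3526 = 3.1870
α = (3/2)·(1 − 2.4818/3.1870) = 0.332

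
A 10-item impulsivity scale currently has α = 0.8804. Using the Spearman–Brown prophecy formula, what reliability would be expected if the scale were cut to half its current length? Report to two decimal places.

Length factor m = 1/2
α' = m·α / (1 − (1−m)·α)
   = 1/2 × 0.8804 / (1 − (1 − 1/2) × 0.8804)
   = 0.4402 / 0.5598 = 0.79

predicted reliability = 0.79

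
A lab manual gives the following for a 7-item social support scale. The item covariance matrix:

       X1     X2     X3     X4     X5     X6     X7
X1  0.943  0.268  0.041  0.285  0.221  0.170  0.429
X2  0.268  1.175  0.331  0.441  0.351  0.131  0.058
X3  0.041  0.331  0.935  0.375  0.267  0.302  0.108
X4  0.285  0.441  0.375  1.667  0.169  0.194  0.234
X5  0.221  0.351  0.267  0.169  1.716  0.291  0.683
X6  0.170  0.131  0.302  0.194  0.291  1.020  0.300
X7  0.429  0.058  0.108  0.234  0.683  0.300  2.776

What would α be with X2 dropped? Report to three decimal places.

Remaining items: X1, X3, X4, X5, X6, X7 (k = 6).
Σσ²ᵢ = 0.943 + 0.935 + 1.667 + 1.716 + 1.020 + 2.776 = 9.057
σ²_total = 9.057 + 2 × 4.069 = 17.195
α (item deleted) = (6/5)·(1 − 9.057/17.195) = 0.568

α = 0.568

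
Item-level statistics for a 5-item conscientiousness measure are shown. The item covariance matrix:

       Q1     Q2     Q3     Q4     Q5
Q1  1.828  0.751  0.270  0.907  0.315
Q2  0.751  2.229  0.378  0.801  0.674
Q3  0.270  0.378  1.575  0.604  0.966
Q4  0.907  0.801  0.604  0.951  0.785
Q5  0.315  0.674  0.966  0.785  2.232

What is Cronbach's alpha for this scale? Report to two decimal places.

α = 0.74

Σσ²ᵢ = 1.828 + 2.229 + 1.575 + 0.951 + 2.232 = 8.815
Sum of off-diagonal covariances = 6.451
total variance = 8.815 + 2 × 6.451 = 21.717
α = (k/(k−1))·(1 − Σσ²ᵢ/total variance) = (5/4)·(1 − 8.815/21.717) = 0.74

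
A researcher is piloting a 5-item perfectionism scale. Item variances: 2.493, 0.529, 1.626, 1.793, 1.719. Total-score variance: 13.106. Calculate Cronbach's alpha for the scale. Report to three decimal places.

α = 0.472

Σσᵢ² = 2.493 + 0.529 + 1.626 + 1.793 + 1.719 = 8.160
α = (k/(k−1))·(1 − Σσᵢ²/σ²_total) = (5/4)·(1 − 8.160/13.106) = 0.472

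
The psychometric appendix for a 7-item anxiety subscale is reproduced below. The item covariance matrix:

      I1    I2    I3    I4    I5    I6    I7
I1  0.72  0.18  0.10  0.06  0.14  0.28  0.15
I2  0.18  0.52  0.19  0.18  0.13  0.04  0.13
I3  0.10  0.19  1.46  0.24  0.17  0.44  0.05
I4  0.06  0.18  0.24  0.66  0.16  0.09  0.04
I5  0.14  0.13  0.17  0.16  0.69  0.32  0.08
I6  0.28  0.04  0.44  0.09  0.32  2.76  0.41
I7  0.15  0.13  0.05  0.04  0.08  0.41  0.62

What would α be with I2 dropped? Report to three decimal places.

α = 0.530

Remaining items: I1, I3, I4, I5, I6, I7 (k = 6).
ΣVar(i) = 0.72 + 1.46 + 0.66 + 0.69 + 2.76 + 0.62 = 6.91
total variance = 6.91 + 2 × 2.73 = 12.37
α (item deleted) = (6/5)·(1 − 6.91/12.37) = 0.530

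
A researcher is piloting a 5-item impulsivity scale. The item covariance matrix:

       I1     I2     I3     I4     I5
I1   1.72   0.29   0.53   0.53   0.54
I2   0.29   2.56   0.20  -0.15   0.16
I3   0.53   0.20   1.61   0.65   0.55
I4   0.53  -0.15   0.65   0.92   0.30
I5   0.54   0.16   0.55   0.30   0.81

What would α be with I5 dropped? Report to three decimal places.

Remaining items: I1, I2, I3, I4 (k = 4).
Σσᵢ² = 1.72 + 2.56 + 1.61 + 0.92 = 6.81
σ²_T = 6.81 + 2 × 2.05 = 10.91
α (item deleted) = (4/3)·(1 − 6.81/10.91) = 0.501

α = 0.501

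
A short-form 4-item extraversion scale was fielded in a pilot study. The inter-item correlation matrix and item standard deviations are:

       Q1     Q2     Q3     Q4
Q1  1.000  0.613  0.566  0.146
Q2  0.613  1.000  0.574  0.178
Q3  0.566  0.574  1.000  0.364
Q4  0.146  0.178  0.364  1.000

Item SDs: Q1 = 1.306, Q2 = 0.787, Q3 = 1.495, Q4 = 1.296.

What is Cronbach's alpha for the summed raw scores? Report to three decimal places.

Σσ²ᵢ = 1.306² + 0.787² + 1.495² + 1.296² = 6.2396
Covariances σ_ij = r_ij · s_i · s_j:
  σ(Q1,Q2) = 0.613 × 1.306 × 0.787 = 0.6301
  σ(Q1,Q3) = 0.566 × 1.306 × 1.495 = 1.1051
  σ(Q1,Q4) = 0.146 × 1.306 × 1.296 = 0.2471
  σ(Q2,Q3) = 0.574 × 0.787 × 1.495 = 0.6753
  σ(Q2,Q4) = 0.178 × 0.787 × 1.296 = 0.1816
  σ(Q3,Q4) = 0.364 × 1.495 × 1.296 = 0.7053
σ²_T = Σσ²ᵢ + 2·Σσ_ij = 6.2396 + 2 × 3.5445 = 13.3286
α = (4/3)·(1 − 6.2396/13.3286) = 0.709

α = 0.709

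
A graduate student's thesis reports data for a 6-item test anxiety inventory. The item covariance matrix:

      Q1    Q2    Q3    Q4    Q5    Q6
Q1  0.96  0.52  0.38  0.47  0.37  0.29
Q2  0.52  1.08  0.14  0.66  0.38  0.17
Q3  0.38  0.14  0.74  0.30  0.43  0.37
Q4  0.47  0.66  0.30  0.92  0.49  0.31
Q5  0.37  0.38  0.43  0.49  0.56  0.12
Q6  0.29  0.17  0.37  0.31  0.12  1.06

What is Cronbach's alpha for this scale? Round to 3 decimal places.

Cronbach's alpha = 0.804

Σσ²ᵢ = 0.96 + 1.08 + 0.74 + 0.92 + 0.56 + 1.06 = 5.32
Sum of off-diagonal covariances = 5.40
total variance = 5.32 + 2 × 5.40 = 16.12
α = (k/(k−1))·(1 − Σσ²ᵢ/total variance) = (6/5)·(1 − 5.32/16.12) = 0.804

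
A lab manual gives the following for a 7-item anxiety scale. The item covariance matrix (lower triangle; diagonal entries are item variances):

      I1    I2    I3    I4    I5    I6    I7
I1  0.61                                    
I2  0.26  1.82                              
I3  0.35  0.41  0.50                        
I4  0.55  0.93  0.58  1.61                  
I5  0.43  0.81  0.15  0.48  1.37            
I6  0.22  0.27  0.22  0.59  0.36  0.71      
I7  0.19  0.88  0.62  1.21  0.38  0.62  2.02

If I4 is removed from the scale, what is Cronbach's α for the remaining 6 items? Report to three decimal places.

Cronbach's α = 0.764

Remaining items: I1, I2, I3, I5, I6, I7 (k = 6).
Σσᵢ² = 0.61 + 1.82 + 0.50 + 1.37 + 0.71 + 2.02 = 7.03
total variance = 7.03 + 2 × 6.17 = 19.37
α (item deleted) = (6/5)·(1 − 7.03/19.37) = 0.764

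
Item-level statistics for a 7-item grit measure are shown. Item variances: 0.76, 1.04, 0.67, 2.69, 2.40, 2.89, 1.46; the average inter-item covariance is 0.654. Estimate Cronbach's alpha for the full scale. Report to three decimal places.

Cronbach's alpha = 0.814

ΣVar(i) = 0.76 + 1.04 + 0.67 + 2.69 + 2.40 + 2.89 + 1.46 = 11.91
Sum of the 21 distinct covariances = 21 × 0.654 = 13.734
Var(T) = ΣVar(i) + 2·Σcov = 11.91 + 2 × 13.734 = 39.378
α = (7/6)·(1 − 11.91/39.378) = 0.814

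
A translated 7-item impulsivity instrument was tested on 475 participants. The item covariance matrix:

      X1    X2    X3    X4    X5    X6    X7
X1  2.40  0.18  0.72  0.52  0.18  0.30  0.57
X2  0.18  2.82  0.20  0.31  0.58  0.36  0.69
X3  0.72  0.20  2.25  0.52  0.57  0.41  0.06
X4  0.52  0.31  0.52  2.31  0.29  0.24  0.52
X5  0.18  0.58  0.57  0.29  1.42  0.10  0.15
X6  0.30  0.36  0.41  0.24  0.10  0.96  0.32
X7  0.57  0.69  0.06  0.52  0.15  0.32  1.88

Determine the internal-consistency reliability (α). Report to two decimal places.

α = 0.61

Σσᵢ² = 2.40 + 2.82 + 2.25 + 2.31 + 1.42 + 0.96 + 1.88 = 14.04
Sum of off-diagonal covariances = 7.79
total variance = 14.04 + 2 × 7.79 = 29.62
α = (k/(k−1))·(1 − Σσᵢ²/total variance) = (7/6)·(1 − 14.04/29.62) = 0.61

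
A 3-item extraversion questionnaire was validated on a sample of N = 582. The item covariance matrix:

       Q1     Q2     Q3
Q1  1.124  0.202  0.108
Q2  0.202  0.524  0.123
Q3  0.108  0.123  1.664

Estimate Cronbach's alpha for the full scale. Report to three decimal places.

α = 0.311

Σσ²ᵢ = 1.124 + 0.524 + 1.664 = 3.312
Sum of off-diagonal covariances = 0.433
Var(T) = 3.312 + 2 × 0.433 = 4.178
α = (k/(k−1))·(1 − Σσ²ᵢ/Var(T)) = (3/2)·(1 − 3.312/4.178) = 0.311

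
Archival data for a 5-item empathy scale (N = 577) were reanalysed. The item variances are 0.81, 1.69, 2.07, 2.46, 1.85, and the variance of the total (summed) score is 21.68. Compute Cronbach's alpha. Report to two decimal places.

sum of item variances = 0.81 + 1.69 + 2.07 + 2.46 + 1.85 = 8.88
α = (k/(k−1))·(1 − sum of item variances/Var(T)) = (5/4)·(1 − 8.88/21.68) = 0.74

Cronbach's alpha = 0.74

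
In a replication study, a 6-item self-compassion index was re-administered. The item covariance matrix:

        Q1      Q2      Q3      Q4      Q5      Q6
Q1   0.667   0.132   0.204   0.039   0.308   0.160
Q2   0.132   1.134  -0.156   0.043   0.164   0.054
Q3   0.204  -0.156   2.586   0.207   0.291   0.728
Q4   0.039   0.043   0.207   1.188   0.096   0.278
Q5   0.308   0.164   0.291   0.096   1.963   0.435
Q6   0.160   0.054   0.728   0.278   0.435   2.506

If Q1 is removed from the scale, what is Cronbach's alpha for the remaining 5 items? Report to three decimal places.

Remaining items: Q2, Q3, Q4, Q5, Q6 (k = 5).
sum of item variances = 1.134 + 2.586 + 1.188 + 1.963 + 2.506 = 9.377
σ²_total = 9.377 + 2 × 2.140 = 13.657
α (item deleted) = (5/4)·(1 − 9.377/13.657) = 0.392

α = 0.392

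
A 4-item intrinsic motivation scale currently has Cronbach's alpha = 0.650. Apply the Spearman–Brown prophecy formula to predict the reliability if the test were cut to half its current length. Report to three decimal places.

Length factor m = 1/2
α' = m·α / (1 − (1−m)·α)
   = 1/2 × 0.650 / (1 − (1 − 1/2) × 0.650)
   = 0.3250 / 0.6750 = 0.481

predicted reliability = 0.481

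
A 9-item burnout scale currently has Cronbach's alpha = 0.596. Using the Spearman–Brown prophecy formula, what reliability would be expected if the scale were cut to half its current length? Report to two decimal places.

predicted reliability = 0.42

Length factor m = 1/2
α' = m·α / (1 − (1−m)·α)
   = 1/2 × 0.596 / (1 − (1 − 1/2) × 0.596)
   = 0.2980 / 0.7020 = 0.42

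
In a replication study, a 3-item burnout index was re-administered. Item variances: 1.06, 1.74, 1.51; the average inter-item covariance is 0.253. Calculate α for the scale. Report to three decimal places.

α = 0.391

sum of item variances = 1.06 + 1.74 + 1.51 = 4.31
Sum of the 3 distinct covariances = 3 × 0.253 = 0.759
Var(T) = sum of item variances + 2·Σcov = 4.31 + 2 × 0.759 = 5.828
α = (3/2)·(1 − 4.31/5.828) = 0.391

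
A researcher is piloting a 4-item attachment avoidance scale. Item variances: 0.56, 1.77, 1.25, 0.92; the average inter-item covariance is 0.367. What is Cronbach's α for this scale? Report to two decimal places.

Σσ²ᵢ = 0.56 + 1.77 + 1.25 + 0.92 = 4.50
Sum of the 6 distinct covariances = 6 × 0.367 = 2.202
Var(T) = Σσ²ᵢ + 2·Σcov = 4.50 + 2 × 2.202 = 8.904
α = (4/3)·(1 − 4.50/8.904) = 0.66

α = 0.66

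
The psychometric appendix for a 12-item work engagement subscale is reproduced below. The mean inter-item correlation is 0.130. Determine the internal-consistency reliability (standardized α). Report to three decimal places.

Standardized α = k·r̄ / (1 + (k−1)·r̄) = 12 × 0.130 / (1 + 11 × 0.130)
  = 1.5600 / 2.4300 = 0.642

standardized α = 0.642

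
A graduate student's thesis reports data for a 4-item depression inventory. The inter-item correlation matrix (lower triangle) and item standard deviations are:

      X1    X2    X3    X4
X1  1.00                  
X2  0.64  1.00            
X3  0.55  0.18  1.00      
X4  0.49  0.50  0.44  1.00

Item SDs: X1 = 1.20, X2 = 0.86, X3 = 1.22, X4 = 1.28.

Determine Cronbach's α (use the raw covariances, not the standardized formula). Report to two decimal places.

Σσ²ᵢ = 1.20² + 0.86² + 1.22² + 1.28² = 5.3064
Covariances σ_ij = r_ij · s_i · s_j:
  σ(X1,X2) = 0.64 × 1.20 × 0.86 = 0.6605
  σ(X1,X3) = 0.55 × 1.20 × 1.22 = 0.8052
  σ(X1,X4) = 0.49 × 1.20 × 1.28 = 0.7526
  σ(X2,X3) = 0.18 × 0.86 × 1.22 = 0.1889
  σ(X2,X4) = 0.50 × 0.86 × 1.28 = 0.5504
  σ(X3,X4) = 0.44 × 1.22 × 1.28 = 0.6871
σ²_T = Σσ²ᵢ + 2·Σσ_ij = 5.3064 + 2 × 3.6447 = 12.5958
α = (4/3)·(1 − 5.3064/12.5958) = 0.77

α = 0.77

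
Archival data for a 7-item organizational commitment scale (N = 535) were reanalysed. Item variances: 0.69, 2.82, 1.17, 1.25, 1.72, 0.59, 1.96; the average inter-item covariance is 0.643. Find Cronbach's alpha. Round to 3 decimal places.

ΣVar(i) = 0.69 + 2.82 + 1.17 + 1.25 + 1.72 + 0.59 + 1.96 = 10.20
Sum of the 21 distinct covariances = 21 × 0.643 = 13.503
Var(T) = ΣVar(i) + 2·Σcov = 10.20 + 2 × 13.503 = 37.206
α = (7/6)·(1 − 10.20/37.206) = 0.847

Cronbach's alpha = 0.847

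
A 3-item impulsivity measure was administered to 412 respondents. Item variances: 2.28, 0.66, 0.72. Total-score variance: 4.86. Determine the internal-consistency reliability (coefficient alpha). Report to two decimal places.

sum of item variances = 2.28 + 0.66 + 0.72 = 3.66
α = (k/(k−1))·(1 − sum of item variances/total variance) = (3/2)·(1 − 3.66/4.86) = 0.37

α = 0.37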